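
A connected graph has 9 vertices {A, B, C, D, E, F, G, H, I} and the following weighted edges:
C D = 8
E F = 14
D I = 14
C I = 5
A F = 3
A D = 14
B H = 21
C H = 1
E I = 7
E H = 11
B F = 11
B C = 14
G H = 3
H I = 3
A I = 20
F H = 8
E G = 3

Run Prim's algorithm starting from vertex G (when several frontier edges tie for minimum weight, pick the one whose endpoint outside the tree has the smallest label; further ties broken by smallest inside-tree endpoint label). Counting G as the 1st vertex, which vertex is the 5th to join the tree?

I

Prim, starting at G.
Step 1: cheapest edge leaving the tree is E G (3); add E.
Step 2: cheapest edge leaving the tree is G H (3); add H.
Step 3: cheapest edge leaving the tree is C H (1); add C.
Step 4: cheapest edge leaving the tree is H I (3); add I.
Step 5: cheapest edge leaving the tree is C D (8); add D.
Step 6: cheapest edge leaving the tree is F H (8); add F.
Step 7: cheapest edge leaving the tree is A F (3); add A.
Step 8: cheapest edge leaving the tree is B F (11); add B.
Vertex order: G, E, H, C, I, D, F, A, B. The 5th vertex is I.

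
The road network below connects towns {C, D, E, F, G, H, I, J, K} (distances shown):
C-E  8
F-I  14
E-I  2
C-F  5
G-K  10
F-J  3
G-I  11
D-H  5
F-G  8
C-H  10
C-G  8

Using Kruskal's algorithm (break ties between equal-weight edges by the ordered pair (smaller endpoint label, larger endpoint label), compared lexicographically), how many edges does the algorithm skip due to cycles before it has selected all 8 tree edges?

1

Kruskal: consider edges lightest-first.
E-I (2): add — endpoints in different components.
F-J (3): add — endpoints in different components.
C-F (5): add — endpoints in different components.
D-H (5): add — endpoints in different components.
C-E (8): add — endpoints in different components.
C-G (8): add — endpoints in different components.
F-G (8): skip — F and G already connected.
C-H (10): add — endpoints in different components.
G-K (10): add — endpoints in different components.
Edges rejected before the tree was complete: 1.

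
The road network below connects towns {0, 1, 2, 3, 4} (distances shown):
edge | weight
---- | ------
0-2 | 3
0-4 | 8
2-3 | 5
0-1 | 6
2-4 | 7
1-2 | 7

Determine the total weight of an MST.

Kruskal's algorithm — process edges by increasing weight (ties by edge label):
0-2 (3): add. Components now {0,2} {1} {3} {4}
2-3 (5): add. Components now {0,2,3} {1} {4}
0-1 (6): add. Components now {0,1,2,3} {4}
1-2 (7): skip — 1 and 2 already connected.
2-4 (7): add. Components now {0,1,2,3,4}
MST edges: 0-2, 2-3, 0-1, 2-4; total weight 3+5+6+7 = 21.

21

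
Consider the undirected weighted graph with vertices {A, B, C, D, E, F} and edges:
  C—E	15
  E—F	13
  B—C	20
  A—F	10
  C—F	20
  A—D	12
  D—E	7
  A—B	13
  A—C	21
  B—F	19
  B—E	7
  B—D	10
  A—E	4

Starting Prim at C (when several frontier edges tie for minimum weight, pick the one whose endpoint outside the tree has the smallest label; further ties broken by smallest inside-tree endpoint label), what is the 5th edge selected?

Prim, starting at C.
Step 1: cheapest edge leaving the tree is C—E (15); add E.
Step 2: cheapest edge leaving the tree is A—E (4); add A.
Step 3: cheapest edge leaving the tree is B—E (7); add B.
Step 4: cheapest edge leaving the tree is D—E (7); add D.
Step 5: cheapest edge leaving the tree is A—F (10); add F.
The 5th edge added is A—F.

A-F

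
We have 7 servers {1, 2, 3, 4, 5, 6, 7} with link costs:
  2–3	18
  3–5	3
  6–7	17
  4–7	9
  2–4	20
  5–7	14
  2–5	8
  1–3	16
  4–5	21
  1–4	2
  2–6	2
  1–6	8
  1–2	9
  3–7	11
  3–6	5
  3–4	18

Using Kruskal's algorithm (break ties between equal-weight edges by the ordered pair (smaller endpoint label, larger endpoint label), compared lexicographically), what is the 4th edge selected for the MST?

3-6

Kruskal: consider edges lightest-first.
1–4 (2): add — endpoints in different components.
2–6 (2): add — endpoints in different components.
3–5 (3): add — endpoints in different components.
3–6 (5): add — endpoints in different components.
1–6 (8): add — endpoints in different components.
2–5 (8): skip — 2 and 5 already connected.
1–2 (9): skip — 1 and 2 already connected.
4–7 (9): add — endpoints in different components.
The 4th edge added is 3–6.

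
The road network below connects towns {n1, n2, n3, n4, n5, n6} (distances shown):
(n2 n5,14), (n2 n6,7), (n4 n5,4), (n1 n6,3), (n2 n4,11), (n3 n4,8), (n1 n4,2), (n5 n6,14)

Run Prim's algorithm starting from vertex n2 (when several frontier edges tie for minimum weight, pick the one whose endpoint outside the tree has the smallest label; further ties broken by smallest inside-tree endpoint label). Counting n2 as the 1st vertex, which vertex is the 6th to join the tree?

Grow the tree from n2 using Prim:
Step 1: cheapest edge leaving the tree is n2 n6 (7); add n6.
Step 2: cheapest edge leaving the tree is n1 n6 (3); add n1.
Step 3: cheapest edge leaving the tree is n1 n4 (2); add n4.
Step 4: cheapest edge leaving the tree is n4 n5 (4); add n5.
Step 5: cheapest edge leaving the tree is n3 n4 (8); add n3.
Vertex order: n2, n6, n1, n4, n5, n3. The 6th vertex is n3.

n3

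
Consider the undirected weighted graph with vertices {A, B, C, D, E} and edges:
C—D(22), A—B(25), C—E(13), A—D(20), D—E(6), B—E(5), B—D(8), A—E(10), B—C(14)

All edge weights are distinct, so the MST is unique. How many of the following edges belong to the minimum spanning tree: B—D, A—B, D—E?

Sort edges by weight, then run Kruskal:
B—E (5): add. Components now {A} {B,E} {C} {D}
D—E (6): add. Components now {A} {B,D,E} {C}
B—D (8): skip — B and D already connected.
A—E (10): add. Components now {A,B,D,E} {C}
C—E (13): add. Components now {A,B,C,D,E}
MST edge set: {B—E, D—E, A—E, C—E}.
Of the listed edges, {D—E} are in the MST → 1.

1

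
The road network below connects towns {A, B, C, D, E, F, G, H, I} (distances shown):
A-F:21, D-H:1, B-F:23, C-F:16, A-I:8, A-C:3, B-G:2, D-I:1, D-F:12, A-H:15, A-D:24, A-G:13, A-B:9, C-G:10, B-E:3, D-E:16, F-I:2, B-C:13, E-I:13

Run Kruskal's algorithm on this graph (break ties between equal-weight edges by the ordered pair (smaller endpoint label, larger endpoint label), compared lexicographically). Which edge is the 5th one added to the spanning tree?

A-C

Kruskal: consider edges lightest-first.
D-H (1): add — endpoints in different components.
D-I (1): add — endpoints in different components.
B-G (2): add — endpoints in different components.
F-I (2): add — endpoints in different components.
A-C (3): add — endpoints in different components.
B-E (3): add — endpoints in different components.
A-I (8): add — endpoints in different components.
A-B (9): add — endpoints in different components.
The 5th edge added is A-C.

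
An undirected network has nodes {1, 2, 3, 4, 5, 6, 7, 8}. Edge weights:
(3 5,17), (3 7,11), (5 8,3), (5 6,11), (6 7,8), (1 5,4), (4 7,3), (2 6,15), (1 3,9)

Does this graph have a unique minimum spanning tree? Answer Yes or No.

Kruskal's algorithm — process edges by increasing weight (ties by edge label):
4 7 (3): add — endpoints in different components.
5 8 (3): add — endpoints in different components.
1 5 (4): add — endpoints in different components.
6 7 (8): add — endpoints in different components.
1 3 (9): add — endpoints in different components.
3 7 (11): add — endpoints in different components.
5 6 (11): skip — 5 and 6 already connected.
2 6 (15): add — endpoints in different components.
Non-tree edge 5 6 has weight 11, equal to the heaviest edge on its tree cycle — swapping gives another MST of the same weight. Not unique.

No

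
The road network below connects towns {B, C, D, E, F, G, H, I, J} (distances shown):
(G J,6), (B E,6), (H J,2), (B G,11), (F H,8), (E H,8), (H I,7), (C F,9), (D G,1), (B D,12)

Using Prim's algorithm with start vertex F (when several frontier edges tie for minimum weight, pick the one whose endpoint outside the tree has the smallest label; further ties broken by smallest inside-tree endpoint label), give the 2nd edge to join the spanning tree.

H-J

Grow the tree from F using Prim:
Step 1: frontier [F H 8, C F 9] → take F H (8); add H.
Step 2: frontier [C F 9, H J 2, H I 7, E H 8] → take H J (2); add J.
Step 3: frontier [C F 9, H I 7, E H 8, G J 6] → take G J (6); add G.
Step 4: frontier [C F 9, D G 1, B G 11, H I 7, E H 8] → take D G (1); add D.
Step 5: frontier [B D 12, C F 9, B G 11, H I 7, E H 8] → take H I (7); add I.
Step 6: frontier [B D 12, C F 9, B G 11, E H 8] → take E H (8); add E.
Step 7: frontier [B D 12, B E 6, C F 9, B G 11] → take B E (6); add B.
Step 8: frontier [C F 9] → take C F (9); add C.
The 2nd edge added is H J.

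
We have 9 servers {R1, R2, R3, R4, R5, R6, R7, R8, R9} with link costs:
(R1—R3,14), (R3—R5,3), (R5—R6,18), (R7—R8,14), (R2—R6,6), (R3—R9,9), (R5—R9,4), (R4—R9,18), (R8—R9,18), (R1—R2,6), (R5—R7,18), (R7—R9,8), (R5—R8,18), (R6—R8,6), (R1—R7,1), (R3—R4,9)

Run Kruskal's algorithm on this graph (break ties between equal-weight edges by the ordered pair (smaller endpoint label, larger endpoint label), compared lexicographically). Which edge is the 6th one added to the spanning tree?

Kruskal's algorithm — process edges by increasing weight (ties by edge label):
R1—R7 (1): add — endpoints in different components.
R3—R5 (3): add — endpoints in different components.
R5—R9 (4): add — endpoints in different components.
R1—R2 (6): add — endpoints in different components.
R2—R6 (6): add — endpoints in different components.
R6—R8 (6): add — endpoints in different components.
R7—R9 (8): add — endpoints in different components.
R3—R4 (9): add — endpoints in different components.
The 6th edge added is R6—R8.

R6-R8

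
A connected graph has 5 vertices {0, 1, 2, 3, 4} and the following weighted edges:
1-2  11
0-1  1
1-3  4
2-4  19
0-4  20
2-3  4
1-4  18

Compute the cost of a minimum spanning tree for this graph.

Grow the tree from 4 using Prim:
Step 1: cheapest edge leaving the tree is 1-4 (18); add 1.
Step 2: cheapest edge leaving the tree is 0-1 (1); add 0.
Step 3: cheapest edge leaving the tree is 1-3 (4); add 3.
Step 4: cheapest edge leaving the tree is 2-3 (4); add 2.
MST edges: 1-4, 0-1, 1-3, 2-3; total weight 18+1+4+4 = 27.

27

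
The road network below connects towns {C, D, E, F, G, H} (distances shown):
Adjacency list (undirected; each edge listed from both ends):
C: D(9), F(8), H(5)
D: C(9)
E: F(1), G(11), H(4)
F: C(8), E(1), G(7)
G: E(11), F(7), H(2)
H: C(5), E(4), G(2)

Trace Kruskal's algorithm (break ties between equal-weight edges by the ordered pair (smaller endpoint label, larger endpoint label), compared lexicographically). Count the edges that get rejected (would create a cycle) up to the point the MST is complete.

Kruskal's algorithm — process edges by increasing weight (ties by edge label):
E–F (1): add. Components now {C} {D} {E,F} {G} {H}
G–H (2): add. Components now {C} {D} {E,F} {G,H}
E–H (4): add. Components now {C} {D} {E,F,G,H}
C–H (5): add. Components now {C,E,F,G,H} {D}
F–G (7): skip — F and G already connected.
C–F (8): skip — C and F already connected.
C–D (9): add. Components now {C,D,E,F,G,H}
Edges rejected before the tree was complete: 2.

2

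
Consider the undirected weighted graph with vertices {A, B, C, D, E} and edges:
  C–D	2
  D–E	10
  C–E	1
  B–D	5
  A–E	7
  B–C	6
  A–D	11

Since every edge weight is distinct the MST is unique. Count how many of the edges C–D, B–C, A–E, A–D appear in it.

Sort edges by weight, then run Kruskal:
C–E (1): add — endpoints in different components.
C–D (2): add — endpoints in different components.
B–D (5): add — endpoints in different components.
B–C (6): skip — B and C already connected.
A–E (7): add — endpoints in different components.
MST edge set: {C–E, C–D, B–D, A–E}.
Of the listed edges, {C–D, A–E} are in the MST → 2.

2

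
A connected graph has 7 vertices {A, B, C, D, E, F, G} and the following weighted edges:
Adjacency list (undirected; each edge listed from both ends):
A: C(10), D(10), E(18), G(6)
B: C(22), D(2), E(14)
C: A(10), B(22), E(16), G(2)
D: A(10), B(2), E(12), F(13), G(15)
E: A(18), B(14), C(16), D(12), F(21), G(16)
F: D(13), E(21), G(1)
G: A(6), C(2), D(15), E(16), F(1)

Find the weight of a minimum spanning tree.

33

Grow the tree from C using Prim:
Step 1: cheapest edge leaving the tree is C—G (2); add G.
Step 2: cheapest edge leaving the tree is F—G (1); add F.
Step 3: cheapest edge leaving the tree is A—G (6); add A.
Step 4: cheapest edge leaving the tree is A—D (10); add D.
Step 5: cheapest edge leaving the tree is B—D (2); add B.
Step 6: cheapest edge leaving the tree is D—E (12); add E.
MST edges: C—G, F—G, A—G, A—D, B—D, D—E; total weight 2+1+6+10+2+12 = 33.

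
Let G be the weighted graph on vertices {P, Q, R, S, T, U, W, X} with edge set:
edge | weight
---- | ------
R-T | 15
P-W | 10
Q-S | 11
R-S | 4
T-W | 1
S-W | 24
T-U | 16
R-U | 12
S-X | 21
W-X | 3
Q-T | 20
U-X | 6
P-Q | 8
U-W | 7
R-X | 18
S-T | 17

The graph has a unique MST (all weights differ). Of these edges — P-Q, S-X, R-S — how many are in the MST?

2

Kruskal: consider edges lightest-first.
T-W (1): add — endpoints in different components.
W-X (3): add — endpoints in different components.
R-S (4): add — endpoints in different components.
U-X (6): add — endpoints in different components.
U-W (7): skip — U and W already connected.
P-Q (8): add — endpoints in different components.
P-W (10): add — endpoints in different components.
Q-S (11): add — endpoints in different components.
MST edge set: {T-W, W-X, R-S, U-X, P-Q, P-W, Q-S}.
Of the listed edges, {P-Q, R-S} are in the MST → 2.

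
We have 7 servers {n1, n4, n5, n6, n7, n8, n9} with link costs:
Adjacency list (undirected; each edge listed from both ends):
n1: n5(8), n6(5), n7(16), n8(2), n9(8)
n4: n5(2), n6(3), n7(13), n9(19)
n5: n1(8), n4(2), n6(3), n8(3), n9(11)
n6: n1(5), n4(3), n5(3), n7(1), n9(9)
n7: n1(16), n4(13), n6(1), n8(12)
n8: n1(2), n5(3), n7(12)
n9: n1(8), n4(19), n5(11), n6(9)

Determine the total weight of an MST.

Prim, starting at n7.
Step 1: cheapest edge leaving the tree is n6-n7 (1); add n6.
Step 2: cheapest edge leaving the tree is n4-n6 (3); add n4.
Step 3: cheapest edge leaving the tree is n4-n5 (2); add n5.
Step 4: cheapest edge leaving the tree is n5-n8 (3); add n8.
Step 5: cheapest edge leaving the tree is n1-n8 (2); add n1.
Step 6: cheapest edge leaving the tree is n1-n9 (8); add n9.
MST edges: n6-n7, n4-n6, n4-n5, n5-n8, n1-n8, n1-n9; total weight 1+3+2+3+2+8 = 19.

19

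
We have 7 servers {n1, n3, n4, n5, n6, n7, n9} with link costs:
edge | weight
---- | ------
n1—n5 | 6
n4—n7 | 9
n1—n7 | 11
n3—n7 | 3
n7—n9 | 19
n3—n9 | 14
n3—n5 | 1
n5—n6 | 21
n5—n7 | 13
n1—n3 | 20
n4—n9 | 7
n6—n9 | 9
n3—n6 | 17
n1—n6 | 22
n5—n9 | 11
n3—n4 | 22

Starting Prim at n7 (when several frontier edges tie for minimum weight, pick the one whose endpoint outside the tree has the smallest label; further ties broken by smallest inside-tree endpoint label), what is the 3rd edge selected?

n1-n5

Prim, starting at n7.
Step 1: cheapest edge leaving the tree is n3—n7 (3); add n3.
Step 2: cheapest edge leaving the tree is n3—n5 (1); add n5.
Step 3: cheapest edge leaving the tree is n1—n5 (6); add n1.
Step 4: cheapest edge leaving the tree is n4—n7 (9); add n4.
Step 5: cheapest edge leaving the tree is n4—n9 (7); add n9.
Step 6: cheapest edge leaving the tree is n6—n9 (9); add n6.
The 3rd edge added is n1—n5.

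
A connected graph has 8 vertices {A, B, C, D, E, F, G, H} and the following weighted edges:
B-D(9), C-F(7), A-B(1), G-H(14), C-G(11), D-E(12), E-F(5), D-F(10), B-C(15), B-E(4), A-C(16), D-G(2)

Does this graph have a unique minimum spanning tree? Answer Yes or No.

Kruskal's algorithm — process edges by increasing weight (ties by edge label):
A-B (1): add — endpoints in different components.
D-G (2): add — endpoints in different components.
B-E (4): add — endpoints in different components.
E-F (5): add — endpoints in different components.
C-F (7): add — endpoints in different components.
B-D (9): add — endpoints in different components.
D-F (10): skip — D and F already connected.
C-G (11): skip — C and G already connected.
D-E (12): skip — D and E already connected.
G-H (14): add — endpoints in different components.
Every non-tree edge has weight strictly greater than the heaviest edge on the tree path between its endpoints, so the MST is unique.

Yes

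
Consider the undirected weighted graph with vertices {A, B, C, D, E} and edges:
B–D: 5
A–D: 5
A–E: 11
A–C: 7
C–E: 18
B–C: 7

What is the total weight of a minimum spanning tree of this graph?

28

Kruskal's algorithm — process edges by increasing weight (ties by edge label):
A–D (5): add. Components now {A,D} {B} {C} {E}
B–D (5): add. Components now {A,B,D} {C} {E}
A–C (7): add. Components now {A,B,C,D} {E}
B–C (7): skip — B and C already connected.
A–E (11): add. Components now {A,B,C,D,E}
MST edges: A–D, B–D, A–C, A–E; total weight 5+5+7+11 = 28.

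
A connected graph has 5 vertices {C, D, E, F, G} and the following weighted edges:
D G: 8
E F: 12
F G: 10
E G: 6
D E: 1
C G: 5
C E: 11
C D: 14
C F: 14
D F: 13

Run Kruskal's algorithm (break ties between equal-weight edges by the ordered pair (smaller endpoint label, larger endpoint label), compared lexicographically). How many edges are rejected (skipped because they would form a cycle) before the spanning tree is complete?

1

Kruskal's algorithm — process edges by increasing weight (ties by edge label):
D E (1): add — endpoints in different components.
C G (5): add — endpoints in different components.
E G (6): add — endpoints in different components.
D G (8): skip — D and G already connected.
F G (10): add — endpoints in different components.
Edges rejected before the tree was complete: 1.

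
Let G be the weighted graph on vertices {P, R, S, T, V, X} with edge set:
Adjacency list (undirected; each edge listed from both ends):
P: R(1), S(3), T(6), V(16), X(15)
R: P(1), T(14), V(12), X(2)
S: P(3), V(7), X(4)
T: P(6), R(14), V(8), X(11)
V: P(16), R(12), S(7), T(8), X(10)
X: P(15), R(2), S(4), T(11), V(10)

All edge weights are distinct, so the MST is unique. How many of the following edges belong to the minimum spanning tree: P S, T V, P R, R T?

2

Kruskal's algorithm — process edges by increasing weight (ties by edge label):
P R (1): add — endpoints in different components.
R X (2): add — endpoints in different components.
P S (3): add — endpoints in different components.
S X (4): skip — X and S already connected.
P T (6): add — endpoints in different components.
S V (7): add — endpoints in different components.
MST edge set: {P R, R X, P S, P T, S V}.
Of the listed edges, {P S, P R} are in the MST → 2.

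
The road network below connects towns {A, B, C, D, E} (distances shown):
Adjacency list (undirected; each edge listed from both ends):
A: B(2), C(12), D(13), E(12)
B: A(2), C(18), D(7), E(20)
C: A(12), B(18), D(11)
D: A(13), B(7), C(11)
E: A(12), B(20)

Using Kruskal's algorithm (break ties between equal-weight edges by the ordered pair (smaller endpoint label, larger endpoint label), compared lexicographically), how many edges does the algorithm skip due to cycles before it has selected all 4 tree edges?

Kruskal's algorithm — process edges by increasing weight (ties by edge label):
A—B (2): add — endpoints in different components.
B—D (7): add — endpoints in different components.
C—D (11): add — endpoints in different components.
A—C (12): skip — A and C already connected.
A—E (12): add — endpoints in different components.
Edges rejected before the tree was complete: 1.

1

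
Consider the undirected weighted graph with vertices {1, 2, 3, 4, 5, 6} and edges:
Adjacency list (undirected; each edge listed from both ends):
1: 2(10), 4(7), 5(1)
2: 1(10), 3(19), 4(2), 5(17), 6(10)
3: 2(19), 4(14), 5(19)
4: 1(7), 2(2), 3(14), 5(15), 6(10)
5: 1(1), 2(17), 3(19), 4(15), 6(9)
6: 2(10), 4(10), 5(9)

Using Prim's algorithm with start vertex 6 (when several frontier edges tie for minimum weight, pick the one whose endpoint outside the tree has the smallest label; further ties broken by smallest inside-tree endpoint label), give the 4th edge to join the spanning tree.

2-4

Prim's algorithm from 6:
Step 1: cheapest edge leaving the tree is 5—6 (9); add 5.
Step 2: cheapest edge leaving the tree is 1—5 (1); add 1.
Step 3: cheapest edge leaving the tree is 1—4 (7); add 4.
Step 4: cheapest edge leaving the tree is 2—4 (2); add 2.
Step 5: cheapest edge leaving the tree is 3—4 (14); add 3.
The 4th edge added is 2—4.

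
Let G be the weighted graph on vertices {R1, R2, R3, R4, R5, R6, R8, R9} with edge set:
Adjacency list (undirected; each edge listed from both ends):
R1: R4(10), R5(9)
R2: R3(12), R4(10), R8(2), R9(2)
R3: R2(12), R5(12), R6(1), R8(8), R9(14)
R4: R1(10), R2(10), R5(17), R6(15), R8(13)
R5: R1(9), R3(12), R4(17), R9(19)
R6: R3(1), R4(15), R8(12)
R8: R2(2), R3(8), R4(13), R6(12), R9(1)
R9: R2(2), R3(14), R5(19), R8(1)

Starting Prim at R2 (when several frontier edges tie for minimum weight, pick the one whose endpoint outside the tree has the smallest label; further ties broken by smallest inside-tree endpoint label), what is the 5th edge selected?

Prim's algorithm from R2:
Step 1: cheapest edge leaving the tree is R2–R8 (2); add R8.
Step 2: cheapest edge leaving the tree is R8–R9 (1); add R9.
Step 3: cheapest edge leaving the tree is R3–R8 (8); add R3.
Step 4: cheapest edge leaving the tree is R3–R6 (1); add R6.
Step 5: cheapest edge leaving the tree is R2–R4 (10); add R4.
Step 6: cheapest edge leaving the tree is R1–R4 (10); add R1.
Step 7: cheapest edge leaving the tree is R1–R5 (9); add R5.
The 5th edge added is R2–R4.

R2-R4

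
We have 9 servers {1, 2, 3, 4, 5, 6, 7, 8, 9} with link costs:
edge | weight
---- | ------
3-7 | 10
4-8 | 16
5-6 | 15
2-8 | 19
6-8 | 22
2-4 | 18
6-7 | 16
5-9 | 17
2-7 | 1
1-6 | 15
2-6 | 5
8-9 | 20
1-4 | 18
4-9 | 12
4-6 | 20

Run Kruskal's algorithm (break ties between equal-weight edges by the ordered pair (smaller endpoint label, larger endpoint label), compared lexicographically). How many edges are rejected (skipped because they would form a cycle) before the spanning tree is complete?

1

Kruskal's algorithm — process edges by increasing weight (ties by edge label):
2-7 (1): add — endpoints in different components.
2-6 (5): add — endpoints in different components.
3-7 (10): add — endpoints in different components.
4-9 (12): add — endpoints in different components.
1-6 (15): add — endpoints in different components.
5-6 (15): add — endpoints in different components.
4-8 (16): add — endpoints in different components.
6-7 (16): skip — 6 and 7 already connected.
5-9 (17): add — endpoints in different components.
Edges rejected before the tree was complete: 1.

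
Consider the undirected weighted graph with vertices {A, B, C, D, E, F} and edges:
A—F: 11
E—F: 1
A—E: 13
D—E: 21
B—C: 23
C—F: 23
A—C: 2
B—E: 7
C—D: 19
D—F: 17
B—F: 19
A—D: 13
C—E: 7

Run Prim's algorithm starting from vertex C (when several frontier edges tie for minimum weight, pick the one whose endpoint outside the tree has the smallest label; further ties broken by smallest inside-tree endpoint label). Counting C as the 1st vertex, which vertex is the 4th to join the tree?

F

Prim, starting at C.
Step 1: frontier [A—C 2, C—E 7, C—D 19, B—C 23, C—F 23] → take A—C (2); add A.
Step 2: frontier [A—F 11, A—D 13, A—E 13, C—E 7, C—D 19, B—C 23, C—F 23] → take C—E (7); add E.
Step 3: frontier [A—F 11, A—D 13, C—D 19, B—C 23, C—F 23, E—F 1, B—E 7, D—E 21] → take E—F (1); add F.
Step 4: frontier [A—D 13, C—D 19, B—C 23, B—E 7, D—E 21, D—F 17, B—F 19] → take B—E (7); add B.
Step 5: frontier [A—D 13, C—D 19, D—E 21, D—F 17] → take A—D (13); add D.
Vertex order: C, A, E, F, B, D. The 4th vertex is F.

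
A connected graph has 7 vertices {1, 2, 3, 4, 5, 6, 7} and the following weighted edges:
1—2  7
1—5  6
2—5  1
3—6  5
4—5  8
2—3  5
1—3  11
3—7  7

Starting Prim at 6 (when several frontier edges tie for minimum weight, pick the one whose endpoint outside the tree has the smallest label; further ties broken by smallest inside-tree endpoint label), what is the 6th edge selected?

Grow the tree from 6 using Prim:
Step 1: cheapest edge leaving the tree is 3—6 (5); add 3.
Step 2: cheapest edge leaving the tree is 2—3 (5); add 2.
Step 3: cheapest edge leaving the tree is 2—5 (1); add 5.
Step 4: cheapest edge leaving the tree is 1—5 (6); add 1.
Step 5: cheapest edge leaving the tree is 3—7 (7); add 7.
Step 6: cheapest edge leaving the tree is 4—5 (8); add 4.
The 6th edge added is 4—5.

4-5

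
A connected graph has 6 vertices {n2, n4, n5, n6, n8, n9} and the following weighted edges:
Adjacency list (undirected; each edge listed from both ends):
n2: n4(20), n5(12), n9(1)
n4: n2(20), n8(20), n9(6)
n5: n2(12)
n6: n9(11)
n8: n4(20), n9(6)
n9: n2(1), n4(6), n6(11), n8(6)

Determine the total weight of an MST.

36

Prim, starting at n2.
Step 1: frontier [n2—n9 1, n2—n5 12, n2—n4 20] → take n2—n9 (1); add n9.
Step 2: frontier [n2—n5 12, n2—n4 20, n4—n9 6, n8—n9 6, n6—n9 11] → take n4—n9 (6); add n4.
Step 3: frontier [n2—n5 12, n4—n8 20, n8—n9 6, n6—n9 11] → take n8—n9 (6); add n8.
Step 4: frontier [n2—n5 12, n6—n9 11] → take n6—n9 (11); add n6.
Step 5: frontier [n2—n5 12] → take n2—n5 (12); add n5.
MST edges: n2—n9, n4—n9, n8—n9, n6—n9, n2—n5; total weight 1+6+6+11+12 = 36.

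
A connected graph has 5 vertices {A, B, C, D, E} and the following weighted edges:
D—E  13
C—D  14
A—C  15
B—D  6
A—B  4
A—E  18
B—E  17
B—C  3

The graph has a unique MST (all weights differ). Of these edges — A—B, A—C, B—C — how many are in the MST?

Kruskal: consider edges lightest-first.
B—C (3): add. Components now {A} {B,C} {D} {E}
A—B (4): add. Components now {A,B,C} {D} {E}
B—D (6): add. Components now {A,B,C,D} {E}
D—E (13): add. Components now {A,B,C,D,E}
MST edge set: {B—C, A—B, B—D, D—E}.
Of the listed edges, {A—B, B—C} are in the MST → 2.

2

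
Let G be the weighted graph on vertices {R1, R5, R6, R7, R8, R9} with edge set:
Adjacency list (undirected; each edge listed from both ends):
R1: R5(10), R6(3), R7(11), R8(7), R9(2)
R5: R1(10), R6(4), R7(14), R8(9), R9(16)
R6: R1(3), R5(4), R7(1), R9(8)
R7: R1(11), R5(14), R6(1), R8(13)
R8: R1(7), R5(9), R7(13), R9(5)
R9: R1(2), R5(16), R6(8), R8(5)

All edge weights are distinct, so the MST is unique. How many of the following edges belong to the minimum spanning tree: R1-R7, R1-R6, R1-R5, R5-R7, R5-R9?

1

Kruskal: consider edges lightest-first.
R6-R7 (1): add. Components now {R9} {R8} {R6,R7} {R1} {R5}
R1-R9 (2): add. Components now {R1,R9} {R8} {R6,R7} {R5}
R1-R6 (3): add. Components now {R1,R6,R7,R9} {R8} {R5}
R5-R6 (4): add. Components now {R1,R5,R6,R7,R9} {R8}
R8-R9 (5): add. Components now {R1,R5,R6,R7,R8,R9}
MST edge set: {R6-R7, R1-R9, R1-R6, R5-R6, R8-R9}.
Of the listed edges, {R1-R6} are in the MST → 1.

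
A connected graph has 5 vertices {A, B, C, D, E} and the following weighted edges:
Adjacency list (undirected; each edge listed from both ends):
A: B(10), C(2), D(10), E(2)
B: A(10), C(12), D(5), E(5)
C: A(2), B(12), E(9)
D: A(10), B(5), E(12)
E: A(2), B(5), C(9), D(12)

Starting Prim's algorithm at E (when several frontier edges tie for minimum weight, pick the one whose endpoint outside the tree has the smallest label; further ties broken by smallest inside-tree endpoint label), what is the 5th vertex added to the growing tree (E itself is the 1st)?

Grow the tree from E using Prim:
Step 1: cheapest edge leaving the tree is A-E (2); add A.
Step 2: cheapest edge leaving the tree is A-C (2); add C.
Step 3: cheapest edge leaving the tree is B-E (5); add B.
Step 4: cheapest edge leaving the tree is B-D (5); add D.
Vertex order: E, A, C, B, D. The 5th vertex is D.

D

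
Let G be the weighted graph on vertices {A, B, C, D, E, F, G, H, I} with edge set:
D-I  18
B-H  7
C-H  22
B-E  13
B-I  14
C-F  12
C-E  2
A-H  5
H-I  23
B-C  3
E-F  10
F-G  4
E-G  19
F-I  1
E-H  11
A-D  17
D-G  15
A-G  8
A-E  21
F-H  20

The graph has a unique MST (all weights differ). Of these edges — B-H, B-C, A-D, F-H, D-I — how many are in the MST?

Sort edges by weight, then run Kruskal:
F-I (1): add — endpoints in different components.
C-E (2): add — endpoints in different components.
B-C (3): add — endpoints in different components.
F-G (4): add — endpoints in different components.
A-H (5): add — endpoints in different components.
B-H (7): add — endpoints in different components.
A-G (8): add — endpoints in different components.
E-F (10): skip — E and F already connected.
E-H (11): skip — E and H already connected.
C-F (12): skip — C and F already connected.
B-E (13): skip — B and E already connected.
B-I (14): skip — B and I already connected.
D-G (15): add — endpoints in different components.
MST edge set: {F-I, C-E, B-C, F-G, A-H, B-H, A-G, D-G}.
Of the listed edges, {B-H, B-C} are in the MST → 2.

2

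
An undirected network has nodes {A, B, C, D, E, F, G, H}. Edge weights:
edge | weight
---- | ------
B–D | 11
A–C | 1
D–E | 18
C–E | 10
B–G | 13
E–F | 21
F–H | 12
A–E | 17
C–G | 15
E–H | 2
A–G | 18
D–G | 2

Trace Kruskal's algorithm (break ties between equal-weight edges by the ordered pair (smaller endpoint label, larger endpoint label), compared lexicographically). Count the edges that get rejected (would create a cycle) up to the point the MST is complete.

Sort edges by weight, then run Kruskal:
A–C (1): add — endpoints in different components.
D–G (2): add — endpoints in different components.
E–H (2): add — endpoints in different components.
C–E (10): add — endpoints in different components.
B–D (11): add — endpoints in different components.
F–H (12): add — endpoints in different components.
B–G (13): skip — B and G already connected.
C–G (15): add — endpoints in different components.
Edges rejected before the tree was complete: 1.

1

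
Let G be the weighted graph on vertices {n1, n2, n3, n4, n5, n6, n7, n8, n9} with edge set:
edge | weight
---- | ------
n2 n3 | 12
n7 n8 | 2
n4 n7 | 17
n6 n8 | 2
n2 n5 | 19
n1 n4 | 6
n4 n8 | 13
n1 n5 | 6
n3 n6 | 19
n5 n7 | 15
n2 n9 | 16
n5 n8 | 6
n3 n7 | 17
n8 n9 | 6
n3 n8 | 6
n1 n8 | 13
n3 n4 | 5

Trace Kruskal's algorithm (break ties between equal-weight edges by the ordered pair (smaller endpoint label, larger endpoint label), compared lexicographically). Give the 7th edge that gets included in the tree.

Sort edges by weight, then run Kruskal:
n6 n8 (2): add — endpoints in different components.
n7 n8 (2): add — endpoints in different components.
n3 n4 (5): add — endpoints in different components.
n1 n4 (6): add — endpoints in different components.
n1 n5 (6): add — endpoints in different components.
n3 n8 (6): add — endpoints in different components.
n5 n8 (6): skip — n8 and n5 already connected.
n8 n9 (6): add — endpoints in different components.
n2 n3 (12): add — endpoints in different components.
The 7th edge added is n8 n9.

n8-n9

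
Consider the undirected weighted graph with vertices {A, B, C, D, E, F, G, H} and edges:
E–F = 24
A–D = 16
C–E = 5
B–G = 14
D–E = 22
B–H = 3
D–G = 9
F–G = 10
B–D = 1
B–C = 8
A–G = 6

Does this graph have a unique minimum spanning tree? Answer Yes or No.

Yes

Sort edges by weight, then run Kruskal:
B–D (1): add — endpoints in different components.
B–H (3): add — endpoints in different components.
C–E (5): add — endpoints in different components.
A–G (6): add — endpoints in different components.
B–C (8): add — endpoints in different components.
D–G (9): add — endpoints in different components.
F–G (10): add — endpoints in different components.
Every non-tree edge has weight strictly greater than the heaviest edge on the tree path between its endpoints, so the MST is unique.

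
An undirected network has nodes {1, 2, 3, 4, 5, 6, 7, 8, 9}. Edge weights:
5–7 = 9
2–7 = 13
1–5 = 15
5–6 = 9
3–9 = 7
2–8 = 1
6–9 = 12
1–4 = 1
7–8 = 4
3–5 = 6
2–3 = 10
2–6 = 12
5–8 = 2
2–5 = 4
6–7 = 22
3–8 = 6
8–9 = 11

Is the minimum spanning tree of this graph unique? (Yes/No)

Kruskal's algorithm — process edges by increasing weight (ties by edge label):
1–4 (1): add — endpoints in different components.
2–8 (1): add — endpoints in different components.
5–8 (2): add — endpoints in different components.
2–5 (4): skip — 2 and 5 already connected.
7–8 (4): add — endpoints in different components.
3–5 (6): add — endpoints in different components.
3–8 (6): skip — 3 and 8 already connected.
3–9 (7): add — endpoints in different components.
5–6 (9): add — endpoints in different components.
5–7 (9): skip — 5 and 7 already connected.
2–3 (10): skip — 2 and 3 already connected.
8–9 (11): skip — 8 and 9 already connected.
2–6 (12): skip — 2 and 6 already connected.
6–9 (12): skip — 6 and 9 already connected.
2–7 (13): skip — 2 and 7 already connected.
1–5 (15): add — endpoints in different components.
Non-tree edge 3–8 has weight 6, equal to the heaviest edge on its tree cycle — swapping gives another MST of the same weight. Not unique.

No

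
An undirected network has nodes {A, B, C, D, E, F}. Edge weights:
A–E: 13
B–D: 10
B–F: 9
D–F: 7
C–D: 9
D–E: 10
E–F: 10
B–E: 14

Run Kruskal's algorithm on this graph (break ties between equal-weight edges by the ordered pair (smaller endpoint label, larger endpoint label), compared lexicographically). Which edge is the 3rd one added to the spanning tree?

Kruskal: consider edges lightest-first.
D–F (7): add — endpoints in different components.
B–F (9): add — endpoints in different components.
C–D (9): add — endpoints in different components.
B–D (10): skip — B and D already connected.
D–E (10): add — endpoints in different components.
E–F (10): skip — E and F already connected.
A–E (13): add — endpoints in different components.
The 3rd edge added is C–D.

C-D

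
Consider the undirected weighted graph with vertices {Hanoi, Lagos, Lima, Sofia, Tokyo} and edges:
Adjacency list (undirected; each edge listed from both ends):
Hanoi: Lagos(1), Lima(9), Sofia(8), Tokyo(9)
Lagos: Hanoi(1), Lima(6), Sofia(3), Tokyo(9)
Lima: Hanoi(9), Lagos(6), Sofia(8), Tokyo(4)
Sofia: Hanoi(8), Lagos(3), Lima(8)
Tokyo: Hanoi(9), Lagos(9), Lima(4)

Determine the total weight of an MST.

14

Prim's algorithm from Hanoi:
Step 1: frontier [Hanoi–Lagos 1, Hanoi–Sofia 8, Hanoi–Lima 9, Hanoi–Tokyo 9] → take Hanoi–Lagos (1); add Lagos.
Step 2: frontier [Hanoi–Sofia 8, Hanoi–Lima 9, Hanoi–Tokyo 9, Lagos–Sofia 3, Lagos–Lima 6, Lagos–Tokyo 9] → take Lagos–Sofia (3); add Sofia.
Step 3: frontier [Hanoi–Lima 9, Hanoi–Tokyo 9, Lagos–Lima 6, Lagos–Tokyo 9, Lima–Sofia 8] → take Lagos–Lima (6); add Lima.
Step 4: frontier [Hanoi–Tokyo 9, Lagos–Tokyo 9, Lima–Tokyo 4] → take Lima–Tokyo (4); add Tokyo.
MST edges: Hanoi–Lagos, Lagos–Sofia, Lagos–Lima, Lima–Tokyo; total weight 1+3+6+4 = 14.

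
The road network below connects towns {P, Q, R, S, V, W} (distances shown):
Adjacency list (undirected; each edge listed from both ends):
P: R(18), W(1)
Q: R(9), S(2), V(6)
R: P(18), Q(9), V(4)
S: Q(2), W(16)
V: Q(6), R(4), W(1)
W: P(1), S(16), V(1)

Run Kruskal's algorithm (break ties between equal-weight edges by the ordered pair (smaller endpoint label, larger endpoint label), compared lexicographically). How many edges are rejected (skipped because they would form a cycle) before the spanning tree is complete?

0

Kruskal's algorithm — process edges by increasing weight (ties by edge label):
P W (1): add — endpoints in different components.
V W (1): add — endpoints in different components.
Q S (2): add — endpoints in different components.
R V (4): add — endpoints in different components.
Q V (6): add — endpoints in different components.
Edges rejected before the tree was complete: 0.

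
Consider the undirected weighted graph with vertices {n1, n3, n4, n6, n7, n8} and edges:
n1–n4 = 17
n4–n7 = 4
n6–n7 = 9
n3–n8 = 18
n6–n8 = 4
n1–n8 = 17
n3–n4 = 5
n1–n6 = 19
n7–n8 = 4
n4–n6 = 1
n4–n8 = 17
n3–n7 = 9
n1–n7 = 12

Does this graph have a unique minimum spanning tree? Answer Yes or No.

No

Kruskal's algorithm — process edges by increasing weight (ties by edge label):
n4–n6 (1): add — endpoints in different components.
n4–n7 (4): add — endpoints in different components.
n6–n8 (4): add — endpoints in different components.
n7–n8 (4): skip — n8 and n7 already connected.
n3–n4 (5): add — endpoints in different components.
n3–n7 (9): skip — n7 and n3 already connected.
n6–n7 (9): skip — n6 and n7 already connected.
n1–n7 (12): add — endpoints in different components.
Non-tree edge n7–n8 has weight 4, equal to the heaviest edge on its tree cycle — swapping gives another MST of the same weight. Not unique.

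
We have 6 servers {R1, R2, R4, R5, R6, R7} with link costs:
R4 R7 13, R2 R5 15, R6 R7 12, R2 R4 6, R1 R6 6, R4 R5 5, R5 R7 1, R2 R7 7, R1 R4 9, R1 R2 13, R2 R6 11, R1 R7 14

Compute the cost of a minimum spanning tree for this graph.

Grow the tree from R5 using Prim:
Step 1: frontier [R5 R7 1, R4 R5 5, R2 R5 15] → take R5 R7 (1); add R7.
Step 2: frontier [R4 R5 5, R2 R5 15, R2 R7 7, R6 R7 12, R4 R7 13, R1 R7 14] → take R4 R5 (5); add R4.
Step 3: frontier [R2 R4 6, R1 R4 9, R2 R5 15, R2 R7 7, R6 R7 12, R1 R7 14] → take R2 R4 (6); add R2.
Step 4: frontier [R2 R6 11, R1 R2 13, R1 R4 9, R6 R7 12, R1 R7 14] → take R1 R4 (9); add R1.
Step 5: frontier [R1 R6 6, R2 R6 11, R6 R7 12] → take R1 R6 (6); add R6.
MST edges: R5 R7, R4 R5, R2 R4, R1 R4, R1 R6; total weight 1+5+6+9+6 = 27.

27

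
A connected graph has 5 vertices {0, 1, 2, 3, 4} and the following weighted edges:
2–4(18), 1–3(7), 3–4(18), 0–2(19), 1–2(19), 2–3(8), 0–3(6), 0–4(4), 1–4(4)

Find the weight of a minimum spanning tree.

Kruskal: consider edges lightest-first.
0–4 (4): add. Components now {0,4} {1} {2} {3}
1–4 (4): add. Components now {0,1,4} {2} {3}
0–3 (6): add. Components now {0,1,3,4} {2}
1–3 (7): skip — 1 and 3 already connected.
2–3 (8): add. Components now {0,1,2,3,4}
MST edges: 0–4, 1–4, 0–3, 2–3; total weight 4+4+6+8 = 22.

22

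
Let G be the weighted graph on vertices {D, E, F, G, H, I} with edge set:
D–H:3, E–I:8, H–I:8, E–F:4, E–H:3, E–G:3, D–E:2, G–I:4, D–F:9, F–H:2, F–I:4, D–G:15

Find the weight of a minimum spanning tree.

Prim, starting at I.
Step 1: cheapest edge leaving the tree is F–I (4); add F.
Step 2: cheapest edge leaving the tree is F–H (2); add H.
Step 3: cheapest edge leaving the tree is D–H (3); add D.
Step 4: cheapest edge leaving the tree is D–E (2); add E.
Step 5: cheapest edge leaving the tree is E–G (3); add G.
MST edges: F–I, F–H, D–H, D–E, E–G; total weight 4+2+3+2+3 = 14.

14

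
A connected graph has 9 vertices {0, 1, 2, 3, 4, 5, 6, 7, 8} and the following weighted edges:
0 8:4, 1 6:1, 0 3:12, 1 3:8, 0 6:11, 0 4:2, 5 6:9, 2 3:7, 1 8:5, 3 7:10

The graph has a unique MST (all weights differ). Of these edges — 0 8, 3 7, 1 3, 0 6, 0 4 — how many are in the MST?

4

Kruskal's algorithm — process edges by increasing weight (ties by edge label):
1 6 (1): add — endpoints in different components.
0 4 (2): add — endpoints in different components.
0 8 (4): add — endpoints in different components.
1 8 (5): add — endpoints in different components.
2 3 (7): add — endpoints in different components.
1 3 (8): add — endpoints in different components.
5 6 (9): add — endpoints in different components.
3 7 (10): add — endpoints in different components.
MST edge set: {1 6, 0 4, 0 8, 1 8, 2 3, 1 3, 5 6, 3 7}.
Of the listed edges, {0 8, 3 7, 1 3, 0 4} are in the MST → 4.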